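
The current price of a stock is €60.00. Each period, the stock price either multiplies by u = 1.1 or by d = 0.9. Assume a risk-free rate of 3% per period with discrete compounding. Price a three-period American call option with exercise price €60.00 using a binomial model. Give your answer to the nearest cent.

Risk-neutral probability p = (1 + 0.03 − 0.9)/(1.1 − 0.9) = 0.1300/0.2000 = 0.6500
Terminal stock prices: S_uuu = 79.86, S_uud = 65.34, S_udd = 53.46, S_ddd = 43.74
Terminal payoffs (S − K): max(19.86, 0) = 19.86, max(5.34, 0) = 5.34, max(-6.54, 0) = 0, max(-16.26, 0) = 0
Node uu (S = 72.6): continuation = 1/1.03·[0.6500·19.8600 + 0.3500·5.3400] = 14.3476; exercise value = 12.6000 ≤ continuation, so V_uu = 14.3476
Node ud (S = 59.4): continuation = 1/1.03·[0.6500·5.3400 + 0.3500·0.0000] = 3.3699; exercise value = 0.0000 ≤ continuation, so V_ud = 3.3699
Node dd (S = 48.6): continuation = 1/1.03·[0.6500·0.0000 + 0.3500·0.0000] = 0.0000; exercise value = 0.0000 ≤ continuation, so V_dd = 0.0000
Node u (S = 66): continuation = 1/1.03·[0.6500·14.3476 + 0.3500·3.3699] = 10.1994; exercise value = 6.0000 ≤ continuation, so V_u = 10.1994
Node d (S = 54): continuation = 1/1.03·[0.6500·3.3699 + 0.3500·0.0000] = 2.1266; exercise value = 0.0000 ≤ continuation, so V_d = 2.1266
Node 0 (S = 60): continuation = 1/1.03·[0.6500·10.1994 + 0.3500·2.1266] = 7.1592; exercise value = 0.0000 ≤ continuation, so V_0 = 7.1592

€7.16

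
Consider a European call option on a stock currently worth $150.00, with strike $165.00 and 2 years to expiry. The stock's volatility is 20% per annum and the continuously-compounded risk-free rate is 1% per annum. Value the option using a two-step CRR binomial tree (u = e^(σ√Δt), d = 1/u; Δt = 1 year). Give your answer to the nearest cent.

$13.01

CRR parameters: u = e^(σ√Δt) = e^(0.2·√1) = 1.2214, d = 1/u = 0.8187
Per-period rate: rΔt = 0.01·1 = 0.01, so R = e^0.01 = 1.0101
Risk-neutral probability p = (e^0.01 − 0.8187)/(1.2214 − 0.8187) = 0.1913/0.4027 = 0.4751
Terminal stock prices: S_uu = 223.8, S_ud = 150, S_dd = 100.5
Terminal payoffs (S − K): max(58.77, 0) = 58.77, max(-15, 0) = 0, max(-64.45, 0) = 0
Node u (S = 183.2): V_u = e^(−0.01)·[0.4751·58.7737 + 0.5249·0.0000] = 27.6470
Node d (S = 122.8): V_d = e^(−0.01)·[0.4751·0.0000 + 0.5249·0.0000] = 0.0000
Node 0 (S = 150): V_0 = e^(−0.01)·[0.4751·27.6470 + 0.5249·0.0000] = 13.0051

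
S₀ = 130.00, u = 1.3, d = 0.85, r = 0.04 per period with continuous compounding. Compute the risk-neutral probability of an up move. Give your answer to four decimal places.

Risk-neutral probability p = (e^0.04 − 0.85)/(1.3 − 0.85) = 0.1908/0.4500 = 0.4240

p = 0.4240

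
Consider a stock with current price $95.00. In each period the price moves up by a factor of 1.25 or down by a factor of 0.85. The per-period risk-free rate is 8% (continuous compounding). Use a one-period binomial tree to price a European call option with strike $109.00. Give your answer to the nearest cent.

$5.25

Risk-neutral probability p = (e^0.08 − 0.85)/(1.25 − 0.85) = 0.2333/0.4000 = 0.5832
Terminal stock prices: S_u = 118.8, S_d = 80.75
Terminal payoffs (S − K): max(9.75, 0) = 9.75, max(-28.25, 0) = 0
Node 0 (S = 95): V_0 = e^(−0.08)·[0.5832·9.7500 + 0.4168·0.0000] = 5.2492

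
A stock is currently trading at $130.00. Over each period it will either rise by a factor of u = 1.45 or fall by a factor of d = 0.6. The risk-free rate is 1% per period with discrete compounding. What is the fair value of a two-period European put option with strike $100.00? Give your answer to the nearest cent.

Risk-neutral probability p = (1 + 0.01 − 0.6)/(1.45 − 0.6) = 0.4100/0.8500 = 0.4824
Terminal stock prices: S_uu = 273.3, S_ud = 113.1, S_dd = 46.8
Terminal payoffs (K − S): max(-173.3, 0) = 0, max(-13.1, 0) = 0, max(53.2, 0) = 53.2
Node u (S = 188.5): V_u = 1/1.01·[0.4824·0.0000 + 0.5176·0.0000] = 0.0000
Node d (S = 78): V_d = 1/1.01·[0.4824·0.0000 + 0.5176·53.2000] = 27.2662
Node 0 (S = 130): V_0 = 1/1.01·[0.4824·0.0000 + 0.5176·27.2662] = 13.9745

$13.97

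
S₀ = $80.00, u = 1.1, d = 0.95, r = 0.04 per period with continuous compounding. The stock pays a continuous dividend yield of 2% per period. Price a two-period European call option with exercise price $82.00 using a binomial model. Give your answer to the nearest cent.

$3.73

Per-period risk-free factor R = e^0.04 = 1.0408; dividend-adjusted growth = e^(0.04−0.02) = 1.0202.
Risk-neutral probability p = (1.0202 − 0.95)/(1.1 − 0.95) = 0.0702/0.1500 = 0.4680
Terminal stock prices: S_uu = 96.8, S_ud = 83.6, S_dd = 72.2
Terminal payoffs (S − K): max(14.8, 0) = 14.8, max(1.6, 0) = 1.6, max(-9.8, 0) = 0
Node u (S = 88): V_u = e^(−0.04)·[0.4680·14.8000 + 0.5320·1.6000] = 7.4727
Node d (S = 76): V_d = e^(−0.04)·[0.4680·1.6000 + 0.5320·0.0000] = 0.7195
Node 0 (S = 80): V_0 = e^(−0.04)·[0.4680·7.4727 + 0.5320·0.7195] = 3.7279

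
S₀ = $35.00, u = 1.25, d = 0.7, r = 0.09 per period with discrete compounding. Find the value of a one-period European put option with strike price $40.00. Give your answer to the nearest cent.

Risk-neutral probability p = (1 + 0.09 − 0.7)/(1.25 − 0.7) = 0.3900/0.5500 = 0.7091
Terminal stock prices: S_u = 43.75, S_d = 24.5
Terminal payoffs (K − S): max(-3.75, 0) = 0, max(15.5, 0) = 15.5
Node 0 (S = 35): V_0 = 1/1.09·[0.7091·0.0000 + 0.2909·15.5000] = 4.1368

$4.14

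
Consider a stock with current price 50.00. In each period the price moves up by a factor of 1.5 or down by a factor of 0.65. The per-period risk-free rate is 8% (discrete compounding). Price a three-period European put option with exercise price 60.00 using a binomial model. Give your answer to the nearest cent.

12.76

Risk-neutral probability p = (1 + 0.08 − 0.65)/(1.5 − 0.65) = 0.4300/0.8500 = 0.5059
Terminal stock prices: S_uuu = 168.8, S_uud = 73.12, S_udd = 31.69, S_ddd = 13.73
Terminal payoffs (K − S): max(-108.8, 0) = 0, max(-13.12, 0) = 0, max(28.31, 0) = 28.31, max(46.27, 0) = 46.27
Node uu (S = 112.5): V_uu = 1/1.08·[0.5059·0.0000 + 0.4941·0.0000] = 0.0000
Node ud (S = 48.75): V_ud = 1/1.08·[0.5059·0.0000 + 0.4941·28.3125] = 12.9534
Node dd (S = 21.13): V_dd = 1/1.08·[0.5059·28.3125 + 0.4941·46.2687] = 34.4306
Node u (S = 75): V_u = 1/1.08·[0.5059·0.0000 + 0.4941·12.9534] = 5.9264
Node d (S = 32.5): V_d = 1/1.08·[0.5059·12.9534 + 0.4941·34.4306] = 21.8201
Node 0 (S = 50): V_0 = 1/1.08·[0.5059·5.9264 + 0.4941·21.8201] = 12.7590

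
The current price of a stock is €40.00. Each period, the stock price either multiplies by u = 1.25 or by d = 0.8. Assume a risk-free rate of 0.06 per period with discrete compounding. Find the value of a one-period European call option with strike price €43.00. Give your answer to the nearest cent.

Risk-neutral probability p = (1 + 0.06 − 0.8)/(1.25 − 0.8) = 0.2600/0.4500 = 0.5778
Terminal stock prices: S_u = 50, S_d = 32
Terminal payoffs (S − K): max(7, 0) = 7, max(-11, 0) = 0
Node 0 (S = 40): V_0 = 1/1.06·[0.5778·7.0000 + 0.4222·0.0000] = 3.8155

€3.82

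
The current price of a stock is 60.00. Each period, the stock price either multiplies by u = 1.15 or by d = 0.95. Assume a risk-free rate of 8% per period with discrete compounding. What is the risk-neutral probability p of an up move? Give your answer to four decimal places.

p = 0.6500

Risk-neutral probability p = (1 + 0.08 − 0.95)/(1.15 − 0.95) = 0.1300/0.2000 = 0.6500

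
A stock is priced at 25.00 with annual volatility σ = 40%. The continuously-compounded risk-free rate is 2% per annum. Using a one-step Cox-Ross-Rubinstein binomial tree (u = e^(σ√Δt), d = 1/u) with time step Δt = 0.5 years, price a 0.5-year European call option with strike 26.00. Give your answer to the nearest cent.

3.18

CRR parameters: u = e^(σ√Δt) = e^(0.4·√0.5) = 1.3269, d = 1/u = 0.7536
Per-period rate: rΔt = 0.02·0.5 = 0.01, so R = e^0.01 = 1.0101
Risk-neutral probability p = (e^0.01 − 0.7536)/(1.3269 − 0.7536) = 0.2564/0.5733 = 0.4473
Terminal stock prices: S_u = 33.17, S_d = 18.84
Terminal payoffs (S − K): max(7.172, 0) = 7.172, max(-7.159, 0) = 0
Node 0 (S = 25): V_0 = e^(−0.01)·[0.4473·7.1724 + 0.5527·0.0000] = 3.1762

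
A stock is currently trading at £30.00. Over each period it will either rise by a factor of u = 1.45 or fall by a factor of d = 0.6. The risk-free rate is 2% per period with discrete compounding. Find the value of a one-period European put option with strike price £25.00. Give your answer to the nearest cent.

Risk-neutral probability p = (1 + 0.02 − 0.6)/(1.45 − 0.6) = 0.4200/0.8500 = 0.4941
Terminal stock prices: S_u = 43.5, S_d = 18
Terminal payoffs (K − S): max(-18.5, 0) = 0, max(7, 0) = 7
Node 0 (S = 30): V_0 = 1/1.02·[0.4941·0.0000 + 0.5059·7.0000] = 3.4717

£3.47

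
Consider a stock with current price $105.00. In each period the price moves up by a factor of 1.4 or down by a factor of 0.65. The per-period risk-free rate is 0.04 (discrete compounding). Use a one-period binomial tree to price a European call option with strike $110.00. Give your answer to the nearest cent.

$18.50

Risk-neutral probability p = (1 + 0.04 − 0.65)/(1.4 − 0.65) = 0.3900/0.7500 = 0.5200
Terminal stock prices: S_u = 147, S_d = 68.25
Terminal payoffs (S − K): max(37, 0) = 37, max(-41.75, 0) = 0
Node 0 (S = 105): V_0 = 1/1.04·[0.5200·37.0000 + 0.4800·0.0000] = 18.5000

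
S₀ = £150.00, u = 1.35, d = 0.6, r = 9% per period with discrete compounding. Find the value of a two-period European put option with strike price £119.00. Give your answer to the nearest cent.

Risk-neutral probability p = (1 + 0.09 − 0.6)/(1.35 − 0.6) = 0.4900/0.7500 = 0.6533
Terminal stock prices: S_uu = 273.4, S_ud = 121.5, S_dd = 54
Terminal payoffs (K − S): max(-154.4, 0) = 0, max(-2.5, 0) = 0, max(65, 0) = 65
Node u (S = 202.5): V_u = 1/1.09·[0.6533·0.0000 + 0.3467·0.0000] = 0.0000
Node d (S = 90): V_d = 1/1.09·[0.6533·0.0000 + 0.3467·65.0000] = 20.6728
Node 0 (S = 150): V_0 = 1/1.09·[0.6533·0.0000 + 0.3467·20.6728] = 6.5748

£6.57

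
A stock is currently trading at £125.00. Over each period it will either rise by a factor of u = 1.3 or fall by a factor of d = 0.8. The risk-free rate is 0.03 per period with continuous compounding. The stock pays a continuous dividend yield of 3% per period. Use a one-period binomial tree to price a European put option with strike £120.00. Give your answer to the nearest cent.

£11.65

Per-period risk-free factor R = e^0.03 = 1.0305; dividend-adjusted growth = e^(0.03−0.03) = 1.0000.
Risk-neutral probability p = (1.0000 − 0.8)/(1.3 − 0.8) = 0.2000/0.5000 = 0.4000
Terminal stock prices: S_u = 162.5, S_d = 100
Terminal payoffs (K − S): max(-42.5, 0) = 0, max(20, 0) = 20
Node 0 (S = 125): V_0 = e^(−0.03)·[0.4000·0.0000 + 0.6000·20.0000] = 11.6453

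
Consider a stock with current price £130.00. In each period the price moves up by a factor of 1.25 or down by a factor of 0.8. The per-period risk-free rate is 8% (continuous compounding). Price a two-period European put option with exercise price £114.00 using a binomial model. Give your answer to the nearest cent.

£3.60

Risk-neutral probability p = (e^0.08 − 0.8)/(1.25 − 0.8) = 0.2833/0.4500 = 0.6295
Terminal stock prices: S_uu = 203.1, S_ud = 130, S_dd = 83.2
Terminal payoffs (K − S): max(-89.12, 0) = 0, max(-16, 0) = 0, max(30.8, 0) = 30.8
Node u (S = 162.5): V_u = e^(−0.08)·[0.6295·0.0000 + 0.3705·0.0000] = 0.0000
Node d (S = 104): V_d = e^(−0.08)·[0.6295·0.0000 + 0.3705·30.8000] = 10.5333
Node 0 (S = 130): V_0 = e^(−0.08)·[0.6295·0.0000 + 0.3705·10.5333] = 3.6023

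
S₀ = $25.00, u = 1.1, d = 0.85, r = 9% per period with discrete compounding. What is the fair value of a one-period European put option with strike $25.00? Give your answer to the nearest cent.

Risk-neutral probability p = (1 + 0.09 − 0.85)/(1.1 − 0.85) = 0.2400/0.2500 = 0.9600
Terminal stock prices: S_u = 27.5, S_d = 21.25
Terminal payoffs (K − S): max(-2.5, 0) = 0, max(3.75, 0) = 3.75
Node 0 (S = 25): V_0 = 1/1.09·[0.9600·0.0000 + 0.0400·3.7500] = 0.1376

$0.14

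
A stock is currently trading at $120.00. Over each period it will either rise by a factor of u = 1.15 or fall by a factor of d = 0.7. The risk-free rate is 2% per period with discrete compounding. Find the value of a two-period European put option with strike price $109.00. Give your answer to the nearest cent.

$8.92

Risk-neutral probability p = (1 + 0.02 − 0.7)/(1.15 − 0.7) = 0.3200/0.4500 = 0.7111
Terminal stock prices: S_uu = 158.7, S_ud = 96.6, S_dd = 58.8
Terminal payoffs (K − S): max(-49.7, 0) = 0, max(12.4, 0) = 12.4, max(50.2, 0) = 50.2
Node u (S = 138): V_u = 1/1.02·[0.7111·0.0000 + 0.2889·12.4000] = 3.5120
Node d (S = 84): V_d = 1/1.02·[0.7111·12.4000 + 0.2889·50.2000] = 22.8627
Node 0 (S = 120): V_0 = 1/1.02·[0.7111·3.5120 + 0.2889·22.8627] = 8.9237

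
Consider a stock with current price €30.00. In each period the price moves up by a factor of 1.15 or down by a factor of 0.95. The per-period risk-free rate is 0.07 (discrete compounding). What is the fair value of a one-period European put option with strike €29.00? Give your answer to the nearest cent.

Risk-neutral probability p = (1 + 0.07 − 0.95)/(1.15 − 0.95) = 0.1200/0.2000 = 0.6000
Terminal stock prices: S_u = 34.5, S_d = 28.5
Terminal payoffs (K − S): max(-5.5, 0) = 0, max(0.5, 0) = 0.5
Node 0 (S = 30): V_0 = 1/1.07·[0.6000·0.0000 + 0.4000·0.5000] = 0.1869

€0.19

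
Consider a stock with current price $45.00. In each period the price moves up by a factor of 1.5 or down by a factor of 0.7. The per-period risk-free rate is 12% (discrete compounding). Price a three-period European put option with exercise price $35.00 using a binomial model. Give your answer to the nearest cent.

$1.98

Risk-neutral probability p = (1 + 0.12 − 0.7)/(1.5 − 0.7) = 0.4200/0.8000 = 0.5250
Terminal stock prices: S_uuu = 151.9, S_uud = 70.88, S_udd = 33.07, S_ddd = 15.43
Terminal payoffs (K − S): max(-116.9, 0) = 0, max(-35.88, 0) = 0, max(1.925, 0) = 1.925, max(19.57, 0) = 19.57
Node uu (S = 101.2): V_uu = 1/1.12·[0.5250·0.0000 + 0.4750·0.0000] = 0.0000
Node ud (S = 47.25): V_ud = 1/1.12·[0.5250·0.0000 + 0.4750·1.9250] = 0.8164
Node dd (S = 22.05): V_dd = 1/1.12·[0.5250·1.9250 + 0.4750·19.5650] = 9.2000
Node u (S = 67.5): V_u = 1/1.12·[0.5250·0.0000 + 0.4750·0.8164] = 0.3462
Node d (S = 31.5): V_d = 1/1.12·[0.5250·0.8164 + 0.4750·9.2000] = 4.2845
Node 0 (S = 45): V_0 = 1/1.12·[0.5250·0.3462 + 0.4750·4.2845] = 1.9794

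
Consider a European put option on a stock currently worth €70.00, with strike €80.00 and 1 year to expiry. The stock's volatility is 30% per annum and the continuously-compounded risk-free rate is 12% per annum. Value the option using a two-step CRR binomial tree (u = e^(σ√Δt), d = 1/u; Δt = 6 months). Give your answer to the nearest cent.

€9.34

CRR parameters: u = e^(σ√Δt) = e^(0.3·√0.5) = 1.2363, d = 1/u = 0.8089
Per-period rate: rΔt = 0.12·0.5 = 0.06, so R = e^0.06 = 1.0618
Risk-neutral probability p = (e^0.06 − 0.8089)/(1.2363 − 0.8089) = 0.2530/0.4275 = 0.5918
Terminal stock prices: S_uu = 107, S_ud = 70, S_dd = 45.8
Terminal payoffs (K − S): max(-26.99, 0) = 0, max(10, 0) = 10, max(34.2, 0) = 34.2
Node u (S = 86.54): V_u = e^(−0.06)·[0.5918·0.0000 + 0.4082·10.0000] = 3.8440
Node d (S = 56.62): V_d = e^(−0.06)·[0.5918·10.0000 + 0.4082·34.2024] = 18.7211
Node 0 (S = 70): V_0 = e^(−0.06)·[0.5918·3.8440 + 0.4082·18.7211] = 9.3389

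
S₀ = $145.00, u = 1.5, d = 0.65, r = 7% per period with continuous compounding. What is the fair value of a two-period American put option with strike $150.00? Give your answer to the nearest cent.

$28.02

Risk-neutral probability p = (e^0.07 − 0.65)/(1.5 − 0.65) = 0.4225/0.8500 = 0.4971
Terminal stock prices: S_uu = 326.2, S_ud = 141.4, S_dd = 61.26
Terminal payoffs (K − S): max(-176.2, 0) = 0, max(8.625, 0) = 8.625, max(88.74, 0) = 88.74
Node u (S = 217.5): continuation = e^(−0.07)·[0.4971·0.0000 + 0.5029·8.6250] = 4.0445; exercise value = 0.0000 ≤ continuation, so V_u = 4.0445
Node d (S = 94.25): continuation = e^(−0.07)·[0.4971·8.6250 + 0.5029·88.7375] = 45.6091; exercise value = 55.7500 > continuation, so V_d = 55.7500 (exercise)
Node 0 (S = 145): continuation = e^(−0.07)·[0.4971·4.0445 + 0.5029·55.7500] = 28.0174; exercise value = 5.0000 ≤ continuation, so V_0 = 28.0174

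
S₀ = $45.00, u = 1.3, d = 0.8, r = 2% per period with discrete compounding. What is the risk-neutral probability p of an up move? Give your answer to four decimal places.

Risk-neutral probability p = (1 + 0.02 − 0.8)/(1.3 − 0.8) = 0.2200/0.5000 = 0.4400

p = 0.4400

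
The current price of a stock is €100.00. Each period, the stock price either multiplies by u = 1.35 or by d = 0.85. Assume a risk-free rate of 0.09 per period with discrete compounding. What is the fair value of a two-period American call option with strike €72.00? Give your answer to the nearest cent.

Risk-neutral probability p = (1 + 0.09 − 0.85)/(1.35 − 0.85) = 0.2400/0.5000 = 0.4800
Terminal stock prices: S_uu = 182.3, S_ud = 114.8, S_dd = 72.25
Terminal payoffs (S − K): max(110.3, 0) = 110.3, max(42.75, 0) = 42.75, max(0.25, 0) = 0.25
Node u (S = 135): continuation = 1/1.09·[0.4800·110.2500 + 0.5200·42.7500] = 68.9450; exercise value = 63.0000 ≤ continuation, so V_u = 68.9450
Node d (S = 85): continuation = 1/1.09·[0.4800·42.7500 + 0.5200·0.2500] = 18.9450; exercise value = 13.0000 ≤ continuation, so V_d = 18.9450
Node 0 (S = 100): continuation = 1/1.09·[0.4800·68.9450 + 0.5200·18.9450] = 39.3990; exercise value = 28.0000 ≤ continuation, so V_0 = 39.3990

€39.40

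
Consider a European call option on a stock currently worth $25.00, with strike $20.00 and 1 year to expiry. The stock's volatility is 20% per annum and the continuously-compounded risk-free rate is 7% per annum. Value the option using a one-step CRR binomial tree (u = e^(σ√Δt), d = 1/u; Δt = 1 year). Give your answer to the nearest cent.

$6.35

CRR parameters: u = e^(σ√Δt) = e^(0.2·√1) = 1.2214, d = 1/u = 0.8187
Per-period rate: rΔt = 0.07·1 = 0.07, so R = e^0.07 = 1.0725
Risk-neutral probability p = (e^0.07 − 0.8187)/(1.2214 − 0.8187) = 0.2538/0.4027 = 0.6302
Terminal stock prices: S_u = 30.54, S_d = 20.47
Terminal payoffs (S − K): max(10.54, 0) = 10.54, max(0.4683, 0) = 0.4683
Node 0 (S = 25): V_0 = e^(−0.07)·[0.6302·10.5351 + 0.3698·0.4683] = 6.3521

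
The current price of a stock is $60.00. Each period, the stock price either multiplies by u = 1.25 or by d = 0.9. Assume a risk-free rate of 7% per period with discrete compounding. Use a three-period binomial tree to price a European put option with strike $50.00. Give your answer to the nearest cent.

Risk-neutral probability p = (1 + 0.07 − 0.9)/(1.25 − 0.9) = 0.1700/0.3500 = 0.4857
Terminal stock prices: S_uuu = 117.2, S_uud = 84.38, S_udd = 60.75, S_ddd = 43.74
Terminal payoffs (K − S): max(-67.19, 0) = 0, max(-34.38, 0) = 0, max(-10.75, 0) = 0, max(6.26, 0) = 6.26
Node uu (S = 93.75): V_uu = 1/1.07·[0.4857·0.0000 + 0.5143·0.0000] = 0.0000
Node ud (S = 67.5): V_ud = 1/1.07·[0.4857·0.0000 + 0.5143·0.0000] = 0.0000
Node dd (S = 48.6): V_dd = 1/1.07·[0.4857·0.0000 + 0.5143·6.2600] = 3.0088
Node u (S = 75): V_u = 1/1.07·[0.4857·0.0000 + 0.5143·0.0000] = 0.0000
Node d (S = 54): V_d = 1/1.07·[0.4857·0.0000 + 0.5143·3.0088] = 1.4462
Node 0 (S = 60): V_0 = 1/1.07·[0.4857·0.0000 + 0.5143·1.4462] = 0.6951

$0.70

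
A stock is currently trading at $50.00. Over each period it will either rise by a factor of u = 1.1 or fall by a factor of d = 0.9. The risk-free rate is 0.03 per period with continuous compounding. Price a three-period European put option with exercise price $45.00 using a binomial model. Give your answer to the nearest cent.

Risk-neutral probability p = (e^0.03 − 0.9)/(1.1 − 0.9) = 0.1305/0.2000 = 0.6523
Terminal stock prices: S_uuu = 66.55, S_uud = 54.45, S_udd = 44.55, S_ddd = 36.45
Terminal payoffs (K − S): max(-21.55, 0) = 0, max(-9.45, 0) = 0, max(0.45, 0) = 0.45, max(8.55, 0) = 8.55
Node uu (S = 60.5): V_uu = e^(−0.03)·[0.6523·0.0000 + 0.3477·0.0000] = 0.0000
Node ud (S = 49.5): V_ud = e^(−0.03)·[0.6523·0.0000 + 0.3477·0.4500] = 0.1519
Node dd (S = 40.5): V_dd = e^(−0.03)·[0.6523·0.4500 + 0.3477·8.5500] = 3.1700
Node u (S = 55): V_u = e^(−0.03)·[0.6523·0.0000 + 0.3477·0.1519] = 0.0512
Node d (S = 45): V_d = e^(−0.03)·[0.6523·0.1519 + 0.3477·3.1700] = 1.1659
Node 0 (S = 50): V_0 = e^(−0.03)·[0.6523·0.0512 + 0.3477·1.1659] = 0.4259

$0.43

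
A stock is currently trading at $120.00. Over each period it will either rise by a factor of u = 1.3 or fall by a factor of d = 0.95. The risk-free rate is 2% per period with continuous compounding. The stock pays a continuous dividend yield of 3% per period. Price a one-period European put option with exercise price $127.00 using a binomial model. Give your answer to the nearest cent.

$11.28

Per-period risk-free factor R = e^0.02 = 1.0202; dividend-adjusted growth = e^(0.02−0.03) = 0.9900.
Risk-neutral probability p = (0.9900 − 0.95)/(1.3 − 0.95) = 0.0400/0.3500 = 0.1144
Terminal stock prices: S_u = 156, S_d = 114
Terminal payoffs (K − S): max(-29, 0) = 0, max(13, 0) = 13
Node 0 (S = 120): V_0 = e^(−0.02)·[0.1144·0.0000 + 0.8856·13.0000] = 11.2845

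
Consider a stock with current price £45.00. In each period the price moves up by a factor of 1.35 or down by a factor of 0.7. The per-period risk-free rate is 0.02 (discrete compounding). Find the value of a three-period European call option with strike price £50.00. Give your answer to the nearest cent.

Risk-neutral probability p = (1 + 0.02 − 0.7)/(1.35 − 0.7) = 0.3200/0.6500 = 0.4923
Terminal stock prices: S_uuu = 110.7, S_uud = 57.41, S_udd = 29.77, S_ddd = 15.43
Terminal payoffs (S − K): max(60.72, 0) = 60.72, max(7.409, 0) = 7.409, max(-20.23, 0) = 0, max(-34.57, 0) = 0
Node uu (S = 82.01): V_uu = 1/1.02·[0.4923·60.7169 + 0.5077·7.4088] = 32.9929
Node ud (S = 42.53): V_ud = 1/1.02·[0.4923·7.4088 + 0.5077·0.0000] = 3.5759
Node dd (S = 22.05): V_dd = 1/1.02·[0.4923·0.0000 + 0.5077·0.0000] = 0.0000
Node u (S = 60.75): V_u = 1/1.02·[0.4923·32.9929 + 0.5077·3.5759] = 17.7040
Node d (S = 31.5): V_d = 1/1.02·[0.4923·3.5759 + 0.5077·0.0000] = 1.7259
Node 0 (S = 45): V_0 = 1/1.02·[0.4923·17.7040 + 0.5077·1.7259] = 9.4040

£9.40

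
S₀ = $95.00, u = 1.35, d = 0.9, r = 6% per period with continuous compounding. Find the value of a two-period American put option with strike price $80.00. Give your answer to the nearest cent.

Risk-neutral probability p = (e^0.06 − 0.9)/(1.35 − 0.9) = 0.1618/0.4500 = 0.3596
Terminal stock prices: S_uu = 173.1, S_ud = 115.4, S_dd = 76.95
Terminal payoffs (K − S): max(-93.14, 0) = 0, max(-35.42, 0) = 0, max(3.05, 0) = 3.05
Node u (S = 128.2): continuation = e^(−0.06)·[0.3596·0.0000 + 0.6404·0.0000] = 0.0000; exercise value = 0.0000 ≤ continuation, so V_u = 0.0000
Node d (S = 85.5): continuation = e^(−0.06)·[0.3596·0.0000 + 0.6404·3.0500] = 1.8394; exercise value = 0.0000 ≤ continuation, so V_d = 1.8394
Node 0 (S = 95): continuation = e^(−0.06)·[0.3596·0.0000 + 0.6404·1.8394] = 1.1093; exercise value = 0.0000 ≤ continuation, so V_0 = 1.1093

$1.11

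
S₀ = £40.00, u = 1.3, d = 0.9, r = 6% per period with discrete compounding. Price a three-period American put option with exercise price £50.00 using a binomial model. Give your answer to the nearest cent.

Risk-neutral probability p = (1 + 0.06 − 0.9)/(1.3 − 0.9) = 0.1600/0.4000 = 0.4000
Terminal stock prices: S_uuu = 87.88, S_uud = 60.84, S_udd = 42.12, S_ddd = 29.16
Terminal payoffs (K − S): max(-37.88, 0) = 0, max(-10.84, 0) = 0, max(7.88, 0) = 7.88, max(20.84, 0) = 20.84
Node uu (S = 67.6): continuation = 1/1.06·[0.4000·0.0000 + 0.6000·0.0000] = 0.0000; exercise value = 0.0000 ≤ continuation, so V_uu = 0.0000
Node ud (S = 46.8): continuation = 1/1.06·[0.4000·0.0000 + 0.6000·7.8800] = 4.4604; exercise value = 3.2000 ≤ continuation, so V_ud = 4.4604
Node dd (S = 32.4): continuation = 1/1.06·[0.4000·7.8800 + 0.6000·20.8400] = 14.7698; exercise value = 17.6000 > continuation, so V_dd = 17.6000 (exercise)
Node u (S = 52): continuation = 1/1.06·[0.4000·0.0000 + 0.6000·4.4604] = 2.5247; exercise value = 0.0000 ≤ continuation, so V_u = 2.5247
Node d (S = 36): continuation = 1/1.06·[0.4000·4.4604 + 0.6000·17.6000] = 11.6454; exercise value = 14.0000 > continuation, so V_d = 14.0000 (exercise)
Node 0 (S = 40): continuation = 1/1.06·[0.4000·2.5247 + 0.6000·14.0000] = 8.8773; exercise value = 10.0000 > continuation, so V_0 = 10.0000 (exercise)

£10.00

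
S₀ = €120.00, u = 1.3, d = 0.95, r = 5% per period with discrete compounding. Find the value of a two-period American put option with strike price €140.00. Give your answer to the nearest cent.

Risk-neutral probability p = (1 + 0.05 − 0.95)/(1.3 − 0.95) = 0.1000/0.3500 = 0.2857
Terminal stock prices: S_uu = 202.8, S_ud = 148.2, S_dd = 108.3
Terminal payoffs (K − S): max(-62.8, 0) = 0, max(-8.2, 0) = 0, max(31.7, 0) = 31.7
Node u (S = 156): continuation = 1/1.05·[0.2857·0.0000 + 0.7143·0.0000] = 0.0000; exercise value = 0.0000 ≤ continuation, so V_u = 0.0000
Node d (S = 114): continuation = 1/1.05·[0.2857·0.0000 + 0.7143·31.7000] = 21.5646; exercise value = 26.0000 > continuation, so V_d = 26.0000 (exercise)
Node 0 (S = 120): continuation = 1/1.05·[0.2857·0.0000 + 0.7143·26.0000] = 17.6871; exercise value = 20.0000 > continuation, so V_0 = 20.0000 (exercise)

€20.00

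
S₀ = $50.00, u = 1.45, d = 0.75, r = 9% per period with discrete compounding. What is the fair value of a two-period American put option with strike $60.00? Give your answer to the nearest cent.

$11.80

Risk-neutral probability p = (1 + 0.09 − 0.75)/(1.45 − 0.75) = 0.3400/0.7000 = 0.4857
Terminal stock prices: S_uu = 105.1, S_ud = 54.38, S_dd = 28.12
Terminal payoffs (K − S): max(-45.12, 0) = 0, max(5.625, 0) = 5.625, max(31.88, 0) = 31.88
Node u (S = 72.5): continuation = 1/1.09·[0.4857·0.0000 + 0.5143·5.6250] = 2.6540; exercise value = 0.0000 ≤ continuation, so V_u = 2.6540
Node d (S = 37.5): continuation = 1/1.09·[0.4857·5.6250 + 0.5143·31.8750] = 17.5459; exercise value = 22.5000 > continuation, so V_d = 22.5000 (exercise)
Node 0 (S = 50): continuation = 1/1.09·[0.4857·2.6540 + 0.5143·22.5000] = 11.7986; exercise value = 10.0000 ≤ continuation, so V_0 = 11.7986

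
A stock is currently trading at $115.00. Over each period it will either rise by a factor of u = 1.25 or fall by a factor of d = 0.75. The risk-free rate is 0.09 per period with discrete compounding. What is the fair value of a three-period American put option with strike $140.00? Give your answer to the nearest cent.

Risk-neutral probability p = (1 + 0.09 − 0.75)/(1.25 − 0.75) = 0.3400/0.5000 = 0.6800
Terminal stock prices: S_uuu = 224.6, S_uud = 134.8, S_udd = 80.86, S_ddd = 48.52
Terminal payoffs (K − S): max(-84.61, 0) = 0, max(5.234, 0) = 5.234, max(59.14, 0) = 59.14, max(91.48, 0) = 91.48
Node uu (S = 179.7): continuation = 1/1.09·[0.6800·0.0000 + 0.3200·5.2344] = 1.5367; exercise value = 0.0000 ≤ continuation, so V_uu = 1.5367
Node ud (S = 107.8): continuation = 1/1.09·[0.6800·5.2344 + 0.3200·59.1406] = 20.6279; exercise value = 32.1875 > continuation, so V_ud = 32.1875 (exercise)
Node dd (S = 64.69): continuation = 1/1.09·[0.6800·59.1406 + 0.3200·91.4844] = 63.7529; exercise value = 75.3125 > continuation, so V_dd = 75.3125 (exercise)
Node u (S = 143.8): continuation = 1/1.09·[0.6800·1.5367 + 0.3200·32.1875] = 10.4082; exercise value = 0.0000 ≤ continuation, so V_u = 10.4082
Node d (S = 86.25): continuation = 1/1.09·[0.6800·32.1875 + 0.3200·75.3125] = 42.1904; exercise value = 53.7500 > continuation, so V_d = 53.7500 (exercise)
Node 0 (S = 115): continuation = 1/1.09·[0.6800·10.4082 + 0.3200·53.7500] = 22.2730; exercise value = 25.0000 > continuation, so V_0 = 25.0000 (exercise)

$25.00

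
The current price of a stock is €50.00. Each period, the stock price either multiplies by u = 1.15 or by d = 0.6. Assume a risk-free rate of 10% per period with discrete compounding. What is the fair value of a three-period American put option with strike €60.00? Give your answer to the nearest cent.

Risk-neutral probability p = (1 + 0.1 − 0.6)/(1.15 − 0.6) = 0.5000/0.5500 = 0.9091
Terminal stock prices: S_uuu = 76.04, S_uud = 39.67, S_udd = 20.7, S_ddd = 10.8
Terminal payoffs (K − S): max(-16.04, 0) = 0, max(20.33, 0) = 20.33, max(39.3, 0) = 39.3, max(49.2, 0) = 49.2
Node uu (S = 66.12): continuation = 1/1.1·[0.9091·0.0000 + 0.0909·20.3250] = 1.6798; exercise value = 0.0000 ≤ continuation, so V_uu = 1.6798
Node ud (S = 34.5): continuation = 1/1.1·[0.9091·20.3250 + 0.0909·39.3000] = 20.0455; exercise value = 25.5000 > continuation, so V_ud = 25.5000 (exercise)
Node dd (S = 18): continuation = 1/1.1·[0.9091·39.3000 + 0.0909·49.2000] = 36.5455; exercise value = 42.0000 > continuation, so V_dd = 42.0000 (exercise)
Node u (S = 57.5): continuation = 1/1.1·[0.9091·1.6798 + 0.0909·25.5000] = 3.4957; exercise value = 2.5000 ≤ continuation, so V_u = 3.4957
Node d (S = 30): continuation = 1/1.1·[0.9091·25.5000 + 0.0909·42.0000] = 24.5455; exercise value = 30.0000 > continuation, so V_d = 30.0000 (exercise)
Node 0 (S = 50): continuation = 1/1.1·[0.9091·3.4957 + 0.0909·30.0000] = 5.3683; exercise value = 10.0000 > continuation, so V_0 = 10.0000 (exercise)

€10.00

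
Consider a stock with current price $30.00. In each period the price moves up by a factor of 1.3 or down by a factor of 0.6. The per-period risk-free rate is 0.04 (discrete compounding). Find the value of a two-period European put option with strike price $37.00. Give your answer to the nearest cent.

$9.21

Risk-neutral probability p = (1 + 0.04 − 0.6)/(1.3 − 0.6) = 0.4400/0.7000 = 0.6286
Terminal stock prices: S_uu = 50.7, S_ud = 23.4, S_dd = 10.8
Terminal payoffs (K − S): max(-13.7, 0) = 0, max(13.6, 0) = 13.6, max(26.2, 0) = 26.2
Node u (S = 39): V_u = 1/1.04·[0.6286·0.0000 + 0.3714·13.6000] = 4.8571
Node d (S = 18): V_d = 1/1.04·[0.6286·13.6000 + 0.3714·26.2000] = 17.5769
Node 0 (S = 30): V_0 = 1/1.04·[0.6286·4.8571 + 0.3714·17.5769] = 9.2131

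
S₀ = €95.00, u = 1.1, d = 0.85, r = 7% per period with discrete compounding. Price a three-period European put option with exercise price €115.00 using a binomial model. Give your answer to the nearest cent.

Risk-neutral probability p = (1 + 0.07 − 0.85)/(1.1 − 0.85) = 0.2200/0.2500 = 0.8800
Terminal stock prices: S_uuu = 126.4, S_uud = 97.71, S_udd = 75.5, S_ddd = 58.34
Terminal payoffs (K − S): max(-11.45, 0) = 0, max(17.29, 0) = 17.29, max(39.5, 0) = 39.5, max(56.66, 0) = 56.66
Node uu (S = 115): V_uu = 1/1.07·[0.8800·0.0000 + 0.1200·17.2925] = 1.9393
Node ud (S = 88.83): V_ud = 1/1.07·[0.8800·17.2925 + 0.1200·39.4988] = 18.6516
Node dd (S = 68.64): V_dd = 1/1.07·[0.8800·39.4988 + 0.1200·56.6581] = 38.8391
Node u (S = 104.5): V_u = 1/1.07·[0.8800·1.9393 + 0.1200·18.6516] = 3.6867
Node d (S = 80.75): V_d = 1/1.07·[0.8800·18.6516 + 0.1200·38.8391] = 19.6955
Node 0 (S = 95): V_0 = 1/1.07·[0.8800·3.6867 + 0.1200·19.6955] = 5.2409

€5.24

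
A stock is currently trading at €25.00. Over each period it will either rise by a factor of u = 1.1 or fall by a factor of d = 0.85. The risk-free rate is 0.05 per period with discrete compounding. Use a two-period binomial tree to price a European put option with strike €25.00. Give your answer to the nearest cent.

Risk-neutral probability p = (1 + 0.05 − 0.85)/(1.1 − 0.85) = 0.2000/0.2500 = 0.8000
Terminal stock prices: S_uu = 30.25, S_ud = 23.38, S_dd = 18.06
Terminal payoffs (K − S): max(-5.25, 0) = 0, max(1.625, 0) = 1.625, max(6.938, 0) = 6.938
Node u (S = 27.5): V_u = 1/1.05·[0.8000·0.0000 + 0.2000·1.6250] = 0.3095
Node d (S = 21.25): V_d = 1/1.05·[0.8000·1.6250 + 0.2000·6.9375] = 2.5595
Node 0 (S = 25): V_0 = 1/1.05·[0.8000·0.3095 + 0.2000·2.5595] = 0.7234

€0.72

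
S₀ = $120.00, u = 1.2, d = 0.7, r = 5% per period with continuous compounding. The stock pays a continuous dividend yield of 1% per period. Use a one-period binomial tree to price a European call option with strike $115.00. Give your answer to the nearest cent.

Per-period risk-free factor R = e^0.05 = 1.0513; dividend-adjusted growth = e^(0.05−0.01) = 1.0408.
Risk-neutral probability p = (1.0408 − 0.7)/(1.2 − 0.7) = 0.3408/0.5000 = 0.6816
Terminal stock prices: S_u = 144, S_d = 84
Terminal payoffs (S − K): max(29, 0) = 29, max(-31, 0) = 0
Node 0 (S = 120): V_0 = e^(−0.05)·[0.6816·29.0000 + 0.3184·0.0000] = 18.8030

$18.80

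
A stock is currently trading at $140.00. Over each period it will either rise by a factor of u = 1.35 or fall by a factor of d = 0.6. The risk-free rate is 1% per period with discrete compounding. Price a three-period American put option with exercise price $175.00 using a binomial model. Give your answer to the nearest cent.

Risk-neutral probability p = (1 + 0.01 − 0.6)/(1.35 − 0.6) = 0.4100/0.7500 = 0.5467
Terminal stock prices: S_uuu = 344.5, S_uud = 153.1, S_udd = 68.04, S_ddd = 30.24
Terminal payoffs (K − S): max(-169.5, 0) = 0, max(21.91, 0) = 21.91, max(107, 0) = 107, max(144.8, 0) = 144.8
Node uu (S = 255.2): continuation = 1/1.01·[0.5467·0.0000 + 0.4533·21.9100] = 9.8342; exercise value = 0.0000 ≤ continuation, so V_uu = 9.8342
Node ud (S = 113.4): continuation = 1/1.01·[0.5467·21.9100 + 0.4533·106.9600] = 59.8673; exercise value = 61.6000 > continuation, so V_ud = 61.6000 (exercise)
Node dd (S = 50.4): continuation = 1/1.01·[0.5467·106.9600 + 0.4533·144.7600] = 122.8673; exercise value = 124.6000 > continuation, so V_dd = 124.6000 (exercise)
Node u (S = 189): continuation = 1/1.01·[0.5467·9.8342 + 0.4533·61.6000] = 32.9716; exercise value = 0.0000 ≤ continuation, so V_u = 32.9716
Node d (S = 84): continuation = 1/1.01·[0.5467·61.6000 + 0.4533·124.6000] = 89.2673; exercise value = 91.0000 > continuation, so V_d = 91.0000 (exercise)
Node 0 (S = 140): continuation = 1/1.01·[0.5467·32.9716 + 0.4533·91.0000] = 58.6909; exercise value = 35.0000 ≤ continuation, so V_0 = 58.6909

$58.69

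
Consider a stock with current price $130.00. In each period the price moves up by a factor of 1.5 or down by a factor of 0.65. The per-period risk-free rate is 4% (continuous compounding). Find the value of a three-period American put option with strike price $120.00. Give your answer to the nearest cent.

Risk-neutral probability p = (e^0.04 − 0.65)/(1.5 − 0.65) = 0.3908/0.8500 = 0.4598
Terminal stock prices: S_uuu = 438.8, S_uud = 190.1, S_udd = 82.39, S_ddd = 35.7
Terminal payoffs (K − S): max(-318.8, 0) = 0, max(-70.12, 0) = 0, max(37.61, 0) = 37.61, max(84.3, 0) = 84.3
Node uu (S = 292.5): continuation = e^(−0.04)·[0.4598·0.0000 + 0.5402·0.0000] = 0.0000; exercise value = 0.0000 ≤ continuation, so V_uu = 0.0000
Node ud (S = 126.8): continuation = e^(−0.04)·[0.4598·0.0000 + 0.5402·37.6125] = 19.5224; exercise value = 0.0000 ≤ continuation, so V_ud = 19.5224
Node dd (S = 54.93): continuation = e^(−0.04)·[0.4598·37.6125 + 0.5402·84.2987] = 60.3697; exercise value = 65.0750 > continuation, so V_dd = 65.0750 (exercise)
Node u (S = 195): continuation = e^(−0.04)·[0.4598·0.0000 + 0.5402·19.5224] = 10.1329; exercise value = 0.0000 ≤ continuation, so V_u = 10.1329
Node d (S = 84.5): continuation = e^(−0.04)·[0.4598·19.5224 + 0.5402·65.0750] = 42.4005; exercise value = 35.5000 ≤ continuation, so V_d = 42.4005
Node 0 (S = 130): continuation = e^(−0.04)·[0.4598·10.1329 + 0.5402·42.4005] = 26.4838; exercise value = 0.0000 ≤ continuation, so V_0 = 26.4838

$26.48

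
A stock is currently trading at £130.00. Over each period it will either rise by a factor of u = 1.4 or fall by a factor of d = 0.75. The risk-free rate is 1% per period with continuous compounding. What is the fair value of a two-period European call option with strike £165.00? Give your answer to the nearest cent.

£14.09

Risk-neutral probability p = (e^0.01 − 0.75)/(1.4 − 0.75) = 0.2601/0.6500 = 0.4001
Terminal stock prices: S_uu = 254.8, S_ud = 136.5, S_dd = 73.12
Terminal payoffs (S − K): max(89.8, 0) = 89.8, max(-28.5, 0) = 0, max(-91.88, 0) = 0
Node u (S = 182): V_u = e^(−0.01)·[0.4001·89.8000 + 0.5999·0.0000] = 35.5695
Node d (S = 97.5): V_d = e^(−0.01)·[0.4001·0.0000 + 0.5999·0.0000] = 0.0000
Node 0 (S = 130): V_0 = e^(−0.01)·[0.4001·35.5695 + 0.5999·0.0000] = 14.0889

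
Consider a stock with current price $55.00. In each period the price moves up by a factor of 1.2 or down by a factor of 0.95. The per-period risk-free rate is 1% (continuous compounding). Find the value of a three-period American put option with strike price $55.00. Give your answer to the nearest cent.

Risk-neutral probability p = (e^0.01 − 0.95)/(1.2 − 0.95) = 0.0601/0.2500 = 0.2402
Terminal stock prices: S_uuu = 95.04, S_uud = 75.24, S_udd = 59.56, S_ddd = 47.16
Terminal payoffs (K − S): max(-40.04, 0) = 0, max(-20.24, 0) = 0, max(-4.565, 0) = 0, max(7.844, 0) = 7.844
Node uu (S = 79.2): continuation = e^(−0.01)·[0.2402·0.0000 + 0.7598·0.0000] = 0.0000; exercise value = 0.0000 ≤ continuation, so V_uu = 0.0000
Node ud (S = 62.7): continuation = e^(−0.01)·[0.2402·0.0000 + 0.7598·0.0000] = 0.0000; exercise value = 0.0000 ≤ continuation, so V_ud = 0.0000
Node dd (S = 49.64): continuation = e^(−0.01)·[0.2402·0.0000 + 0.7598·7.8444] = 5.9008; exercise value = 5.3625 ≤ continuation, so V_dd = 5.9008
Node u (S = 66): continuation = e^(−0.01)·[0.2402·0.0000 + 0.7598·0.0000] = 0.0000; exercise value = 0.0000 ≤ continuation, so V_u = 0.0000
Node d (S = 52.25): continuation = e^(−0.01)·[0.2402·0.0000 + 0.7598·5.9008] = 4.4388; exercise value = 2.7500 ≤ continuation, so V_d = 4.4388
Node 0 (S = 55): continuation = e^(−0.01)·[0.2402·0.0000 + 0.7598·4.4388] = 3.3391; exercise value = 0.0000 ≤ continuation, so V_0 = 3.3391

$3.34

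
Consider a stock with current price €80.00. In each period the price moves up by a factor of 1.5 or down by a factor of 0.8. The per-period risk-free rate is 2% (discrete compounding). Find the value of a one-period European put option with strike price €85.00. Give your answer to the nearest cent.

Risk-neutral probability p = (1 + 0.02 − 0.8)/(1.5 − 0.8) = 0.2200/0.7000 = 0.3143
Terminal stock prices: S_u = 120, S_d = 64
Terminal payoffs (K − S): max(-35, 0) = 0, max(21, 0) = 21
Node 0 (S = 80): V_0 = 1/1.02·[0.3143·0.0000 + 0.6857·21.0000] = 14.1176

€14.12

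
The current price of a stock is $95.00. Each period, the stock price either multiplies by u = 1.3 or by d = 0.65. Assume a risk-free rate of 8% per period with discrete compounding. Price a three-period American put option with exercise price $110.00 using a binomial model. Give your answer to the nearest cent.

$21.49

Risk-neutral probability p = (1 + 0.08 − 0.65)/(1.3 − 0.65) = 0.4300/0.6500 = 0.6615
Terminal stock prices: S_uuu = 208.7, S_uud = 104.4, S_udd = 52.18, S_ddd = 26.09
Terminal payoffs (K − S): max(-98.72, 0) = 0, max(5.642, 0) = 5.642, max(57.82, 0) = 57.82, max(83.91, 0) = 83.91
Node uu (S = 160.6): continuation = 1/1.08·[0.6615·0.0000 + 0.3385·5.6425] = 1.7683; exercise value = 0.0000 ≤ continuation, so V_uu = 1.7683
Node ud (S = 80.28): continuation = 1/1.08·[0.6615·5.6425 + 0.3385·57.8212] = 21.5769; exercise value = 29.7250 > continuation, so V_ud = 29.7250 (exercise)
Node dd (S = 40.14): continuation = 1/1.08·[0.6615·57.8212 + 0.3385·83.9106] = 61.7144; exercise value = 69.8625 > continuation, so V_dd = 69.8625 (exercise)
Node u (S = 123.5): continuation = 1/1.08·[0.6615·1.7683 + 0.3385·29.7250] = 10.3987; exercise value = 0.0000 ≤ continuation, so V_u = 10.3987
Node d (S = 61.75): continuation = 1/1.08·[0.6615·29.7250 + 0.3385·69.8625] = 40.1019; exercise value = 48.2500 > continuation, so V_d = 48.2500 (exercise)
Node 0 (S = 95): continuation = 1/1.08·[0.6615·10.3987 + 0.3385·48.2500] = 21.4906; exercise value = 15.0000 ≤ continuation, so V_0 = 21.4906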